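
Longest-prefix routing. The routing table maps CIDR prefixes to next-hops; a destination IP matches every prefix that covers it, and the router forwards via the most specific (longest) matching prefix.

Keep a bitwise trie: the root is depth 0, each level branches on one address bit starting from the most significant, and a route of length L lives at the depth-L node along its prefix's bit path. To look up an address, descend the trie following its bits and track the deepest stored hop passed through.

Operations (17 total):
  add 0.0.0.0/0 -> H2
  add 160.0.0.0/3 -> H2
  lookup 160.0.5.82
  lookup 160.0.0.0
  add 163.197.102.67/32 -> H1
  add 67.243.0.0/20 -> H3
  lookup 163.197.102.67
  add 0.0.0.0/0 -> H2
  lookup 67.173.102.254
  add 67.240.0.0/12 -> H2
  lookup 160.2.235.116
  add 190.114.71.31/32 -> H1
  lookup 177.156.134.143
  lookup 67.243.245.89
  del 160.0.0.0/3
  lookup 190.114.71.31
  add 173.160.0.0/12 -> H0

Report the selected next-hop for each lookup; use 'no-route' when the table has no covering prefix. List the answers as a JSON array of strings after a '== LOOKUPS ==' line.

Trace:
  add 0.0.0.0/0 -> H2 at depth 0
  add 160.0.0.0/3 -> H2 at depth 3
  lookup 160.0.5.82: bits 101 walk d0:H2→d1:-→d2:-→d3:H2 -> H2
  lookup 160.0.0.0: bits 101 walk d0:H2→d1:-→d2:-→d3:H2 -> H2
  add 163.197.102.67/32 -> H1 at depth 32
  add 67.243.0.0/20 -> H3 at depth 20
  lookup 163.197.102.67: bits 10100011110001010110011001000011 walk d0:H2→d1:-→d2:-→d3:H2→d4:-→d5:-→d6:-→d7:-→d8:-→d9:-→d10:-→d11:-→d12:-→d13:-→d14:-→d15:-→d16:-→d17:-→d18:-→d19:-→d20:-→d21:-→d22:-→d23:-→d24:-→d25:-→d26:-→d27:-→d28:-→d29:-→d30:-→d31:-→d32:H1 -> H1
  add 0.0.0.0/0 -> H2 at depth 0
  lookup 67.173.102.254: bits 010000111 walk d0:H2→d1:-→d2:-→d3:-→d4:-→d5:-→d6:-→d7:-→d8:-→d9:- -> H2
  add 67.240.0.0/12 -> H2 at depth 12
  lookup 160.2.235.116: bits 101000 walk d0:H2→d1:-→d2:-→d3:H2→d4:-→d5:-→d6:- -> H2
  add 190.114.71.31/32 -> H1 at depth 32
  lookup 177.156.134.143: bits 1011 walk d0:H2→d1:-→d2:-→d3:H2→d4:- -> H2
  lookup 67.243.245.89: bits 0100001111110011 walk d0:H2→d1:-→d2:-→d3:-→d4:-→d5:-→d6:-→d7:-→d8:-→d9:-→d10:-→d11:-→d12:H2→d13:-→d14:-→d15:-→d16:- -> H2
  del 160.0.0.0/3 (clear depth 3)
  lookup 190.114.71.31: bits 10111110011100100100011100011111 walk d0:H2→d1:-→d2:-→d3:-→d4:-→d5:-→d6:-→d7:-→d8:-→d9:-→d10:-→d11:-→d12:-→d13:-→d14:-→d15:-→d16:-→d17:-→d18:-→d19:-→d20:-→d21:-→d22:-→d23:-→d24:-→d25:-→d26:-→d27:-→d28:-→d29:-→d30:-→d31:-→d32:H1 -> H1
  add 173.160.0.0/12 -> H0 at depth 12

== LOOKUPS ==
["H2","H2","H1","H2","H2","H2","H2","H1"]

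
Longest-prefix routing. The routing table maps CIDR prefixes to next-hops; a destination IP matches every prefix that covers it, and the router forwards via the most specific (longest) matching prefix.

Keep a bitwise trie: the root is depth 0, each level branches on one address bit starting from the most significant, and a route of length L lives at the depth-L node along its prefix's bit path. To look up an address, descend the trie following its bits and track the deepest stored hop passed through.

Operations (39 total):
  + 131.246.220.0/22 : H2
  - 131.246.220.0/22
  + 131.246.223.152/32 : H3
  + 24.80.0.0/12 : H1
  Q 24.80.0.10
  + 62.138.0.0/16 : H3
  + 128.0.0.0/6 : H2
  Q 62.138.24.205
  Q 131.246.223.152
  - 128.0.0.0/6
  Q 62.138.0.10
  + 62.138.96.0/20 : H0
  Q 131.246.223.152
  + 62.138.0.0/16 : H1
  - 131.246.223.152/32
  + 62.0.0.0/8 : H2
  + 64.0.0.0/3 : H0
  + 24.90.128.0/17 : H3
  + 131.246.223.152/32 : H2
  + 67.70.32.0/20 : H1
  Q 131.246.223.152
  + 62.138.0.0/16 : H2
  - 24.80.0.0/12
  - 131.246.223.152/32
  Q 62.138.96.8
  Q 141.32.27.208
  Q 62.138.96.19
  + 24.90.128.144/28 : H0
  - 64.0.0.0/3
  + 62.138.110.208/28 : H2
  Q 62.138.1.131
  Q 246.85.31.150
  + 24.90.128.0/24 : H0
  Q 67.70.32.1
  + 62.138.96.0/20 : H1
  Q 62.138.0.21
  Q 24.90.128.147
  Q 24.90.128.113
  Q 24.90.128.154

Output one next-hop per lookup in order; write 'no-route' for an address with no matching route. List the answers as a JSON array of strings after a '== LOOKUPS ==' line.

Process each operation:
  add 131.246.220.0/22 -> H2 at depth 22
  del 131.246.220.0/22 (clear depth 22)
  add 131.246.223.152/32 -> H3 at depth 32
  add 24.80.0.0/12 -> H1 at depth 12
  ? 24.80.0.10  path d0:-→d1:-→d2:-→d3:-→d4:-→d5:-→d6:-→d7:-→d8:-→d9:-→d10:-→d11:-→d12:H1  best=H1
  add 62.138.0.0/16 -> H3 at depth 16
  add 128.0.0.0/6 -> H2 at depth 6
  ? 62.138.24.205  path d0:-→d1:-→d2:-→d3:-→d4:-→d5:-→d6:-→d7:-→d8:-→d9:-→d10:-→d11:-→d12:-→d13:-→d14:-→d15:-→d16:H3  best=H3
  ? 131.246.223.152  path d0:-→d1:-→d2:-→d3:-→d4:-→d5:-→d6:H2→d7:-→d8:-→d9:-→d10:-→d11:-→d12:-→d13:-→d14:-→d15:-→d16:-→d17:-→d18:-→d19:-→d20:-→d21:-→d22:-→d23:-→d24:-→d25:-→d26:-→d27:-→d28:-→d29:-→d30:-→d31:-→d32:H3  best=H3
  del 128.0.0.0/6 (clear depth 6)
  ? 62.138.0.10  path d0:-→d1:-→d2:-→d3:-→d4:-→d5:-→d6:-→d7:-→d8:-→d9:-→d10:-→d11:-→d12:-→d13:-→d14:-→d15:-→d16:H3  best=H3
  add 62.138.96.0/20 -> H0 at depth 20
  ? 131.246.223.152  path d0:-→d1:-→d2:-→d3:-→d4:-→d5:-→d6:-→d7:-→d8:-→d9:-→d10:-→d11:-→d12:-→d13:-→d14:-→d15:-→d16:-→d17:-→d18:-→d19:-→d20:-→d21:-→d22:-→d23:-→d24:-→d25:-→d26:-→d27:-→d28:-→d29:-→d30:-→d31:-→d32:H3  best=H3
  add 62.138.0.0/16 -> H1 at depth 16
  del 131.246.223.152/32 (clear depth 32)
  add 62.0.0.0/8 -> H2 at depth 8
  add 64.0.0.0/3 -> H0 at depth 3
  add 24.90.128.0/17 -> H3 at depth 17
  add 131.246.223.152/32 -> H2 at depth 32
  add 67.70.32.0/20 -> H1 at depth 20
  ? 131.246.223.152  path d0:-→d1:-→d2:-→d3:-→d4:-→d5:-→d6:-→d7:-→d8:-→d9:-→d10:-→d11:-→d12:-→d13:-→d14:-→d15:-→d16:-→d17:-→d18:-→d19:-→d20:-→d21:-→d22:-→d23:-→d24:-→d25:-→d26:-→d27:-→d28:-→d29:-→d30:-→d31:-→d32:H2  best=H2
  add 62.138.0.0/16 -> H2 at depth 16
  del 24.80.0.0/12 (clear depth 12)
  del 131.246.223.152/32 (clear depth 32)
  ? 62.138.96.8  path d0:-→d1:-→d2:-→d3:-→d4:-→d5:-→d6:-→d7:-→d8:H2→d9:-→d10:-→d11:-→d12:-→d13:-→d14:-→d15:-→d16:H2→d17:-→d18:-→d19:-→d20:H0  best=H0
  ? 141.32.27.208  path d0:-→d1:-→d2:-→d3:-→d4:-  best=no-route
  ? 62.138.96.19  path d0:-→d1:-→d2:-→d3:-→d4:-→d5:-→d6:-→d7:-→d8:H2→d9:-→d10:-→d11:-→d12:-→d13:-→d14:-→d15:-→d16:H2→d17:-→d18:-→d19:-→d20:H0  best=H0
  add 24.90.128.144/28 -> H0 at depth 28
  del 64.0.0.0/3 (clear depth 3)
  add 62.138.110.208/28 -> H2 at depth 28
  ? 62.138.1.131  path d0:-→d1:-→d2:-→d3:-→d4:-→d5:-→d6:-→d7:-→d8:H2→d9:-→d10:-→d11:-→d12:-→d13:-→d14:-→d15:-→d16:H2→d17:-  best=H2
  ? 246.85.31.150  path d0:-→d1:-  best=no-route
  add 24.90.128.0/24 -> H0 at depth 24
  ? 67.70.32.1  path d0:-→d1:-→d2:-→d3:-→d4:-→d5:-→d6:-→d7:-→d8:-→d9:-→d10:-→d11:-→d12:-→d13:-→d14:-→d15:-→d16:-→d17:-→d18:-→d19:-→d20:H1  best=H1
  add 62.138.96.0/20 -> H1 at depth 20
  ? 62.138.0.21  path d0:-→d1:-→d2:-→d3:-→d4:-→d5:-→d6:-→d7:-→d8:H2→d9:-→d10:-→d11:-→d12:-→d13:-→d14:-→d15:-→d16:H2→d17:-  best=H2
  ? 24.90.128.147  path d0:-→d1:-→d2:-→d3:-→d4:-→d5:-→d6:-→d7:-→d8:-→d9:-→d10:-→d11:-→d12:-→d13:-→d14:-→d15:-→d16:-→d17:H3→d18:-→d19:-→d20:-→d21:-→d22:-→d23:-→d24:H0→d25:-→d26:-→d27:-→d28:H0  best=H0
  ? 24.90.128.113  path d0:-→d1:-→d2:-→d3:-→d4:-→d5:-→d6:-→d7:-→d8:-→d9:-→d10:-→d11:-→d12:-→d13:-→d14:-→d15:-→d16:-→d17:H3→d18:-→d19:-→d20:-→d21:-→d22:-→d23:-→d24:H0  best=H0
  ? 24.90.128.154  path d0:-→d1:-→d2:-→d3:-→d4:-→d5:-→d6:-→d7:-→d8:-→d9:-→d10:-→d11:-→d12:-→d13:-→d14:-→d15:-→d16:-→d17:H3→d18:-→d19:-→d20:-→d21:-→d22:-→d23:-→d24:H0→d25:-→d26:-→d27:-→d28:H0  best=H0

== LOOKUPS ==
["H1","H3","H3","H3","H3","H2","H0","no-route","H0","H2","no-route","H1","H2","H0","H0","H0"]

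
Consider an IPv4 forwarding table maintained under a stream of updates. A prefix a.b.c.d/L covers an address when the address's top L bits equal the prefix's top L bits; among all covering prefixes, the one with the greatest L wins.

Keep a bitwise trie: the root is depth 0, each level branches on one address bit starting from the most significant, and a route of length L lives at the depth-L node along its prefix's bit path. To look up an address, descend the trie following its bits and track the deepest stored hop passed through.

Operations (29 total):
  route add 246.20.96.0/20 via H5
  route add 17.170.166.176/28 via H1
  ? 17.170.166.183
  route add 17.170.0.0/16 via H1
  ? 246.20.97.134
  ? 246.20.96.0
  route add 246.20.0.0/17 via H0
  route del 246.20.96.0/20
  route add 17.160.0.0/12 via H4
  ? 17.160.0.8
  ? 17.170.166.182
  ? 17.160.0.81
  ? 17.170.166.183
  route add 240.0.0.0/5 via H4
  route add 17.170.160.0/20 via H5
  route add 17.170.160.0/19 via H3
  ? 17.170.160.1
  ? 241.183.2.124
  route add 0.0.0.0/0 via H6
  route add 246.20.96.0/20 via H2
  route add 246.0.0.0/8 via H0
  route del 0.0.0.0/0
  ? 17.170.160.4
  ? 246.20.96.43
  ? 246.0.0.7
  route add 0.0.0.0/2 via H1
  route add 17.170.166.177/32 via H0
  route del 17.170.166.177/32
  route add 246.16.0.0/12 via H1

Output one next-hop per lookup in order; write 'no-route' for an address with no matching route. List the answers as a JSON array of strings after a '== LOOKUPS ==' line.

Process each operation:
  add 246.20.96.0/20 -> H5 at depth 20
  add 17.170.166.176/28 -> H1 at depth 28
  Q 17.170.166.183: descend 0001000110101010101001101011 ; hops seen [H1] ; pick H1
  add 17.170.0.0/16 -> H1 at depth 16
  Q 246.20.97.134: descend 11110110000101000110 ; hops seen [H5] ; pick H5
  Q 246.20.96.0: descend 11110110000101000110 ; hops seen [H5] ; pick H5
  add 246.20.0.0/17 -> H0 at depth 17
  del 246.20.96.0/20 (clear depth 20)
  add 17.160.0.0/12 -> H4 at depth 12
  Q 17.160.0.8: descend 000100011010 ; hops seen [H4] ; pick H4
  Q 17.170.166.182: descend 0001000110101010101001101011 ; hops seen [H4,H1,H1] ; pick H1
  Q 17.160.0.81: descend 000100011010 ; hops seen [H4] ; pick H4
  Q 17.170.166.183: descend 0001000110101010101001101011 ; hops seen [H4,H1,H1] ; pick H1
  add 240.0.0.0/5 -> H4 at depth 5
  add 17.170.160.0/20 -> H5 at depth 20
  add 17.170.160.0/19 -> H3 at depth 19
  Q 17.170.160.1: descend 000100011010101010100 ; hops seen [H4,H1,H3,H5] ; pick H5
  Q 241.183.2.124: descend 11110 ; hops seen [H4] ; pick H4
  add 0.0.0.0/0 -> H6 at depth 0
  add 246.20.96.0/20 -> H2 at depth 20
  add 246.0.0.0/8 -> H0 at depth 8
  del 0.0.0.0/0 (clear depth 0)
  Q 17.170.160.4: descend 000100011010101010100 ; hops seen [H4,H1,H3,H5] ; pick H5
  Q 246.20.96.43: descend 11110110000101000110 ; hops seen [H4,H0,H0,H2] ; pick H2
  Q 246.0.0.7: descend 11110110000 ; hops seen [H4,H0] ; pick H0
  add 0.0.0.0/2 -> H1 at depth 2
  add 17.170.166.177/32 -> H0 at depth 32
  del 17.170.166.177/32 (clear depth 32)
  add 246.16.0.0/12 -> H1 at depth 12

== LOOKUPS ==
["H1","H5","H5","H4","H1","H4","H1","H5","H4","H5","H2","H0"]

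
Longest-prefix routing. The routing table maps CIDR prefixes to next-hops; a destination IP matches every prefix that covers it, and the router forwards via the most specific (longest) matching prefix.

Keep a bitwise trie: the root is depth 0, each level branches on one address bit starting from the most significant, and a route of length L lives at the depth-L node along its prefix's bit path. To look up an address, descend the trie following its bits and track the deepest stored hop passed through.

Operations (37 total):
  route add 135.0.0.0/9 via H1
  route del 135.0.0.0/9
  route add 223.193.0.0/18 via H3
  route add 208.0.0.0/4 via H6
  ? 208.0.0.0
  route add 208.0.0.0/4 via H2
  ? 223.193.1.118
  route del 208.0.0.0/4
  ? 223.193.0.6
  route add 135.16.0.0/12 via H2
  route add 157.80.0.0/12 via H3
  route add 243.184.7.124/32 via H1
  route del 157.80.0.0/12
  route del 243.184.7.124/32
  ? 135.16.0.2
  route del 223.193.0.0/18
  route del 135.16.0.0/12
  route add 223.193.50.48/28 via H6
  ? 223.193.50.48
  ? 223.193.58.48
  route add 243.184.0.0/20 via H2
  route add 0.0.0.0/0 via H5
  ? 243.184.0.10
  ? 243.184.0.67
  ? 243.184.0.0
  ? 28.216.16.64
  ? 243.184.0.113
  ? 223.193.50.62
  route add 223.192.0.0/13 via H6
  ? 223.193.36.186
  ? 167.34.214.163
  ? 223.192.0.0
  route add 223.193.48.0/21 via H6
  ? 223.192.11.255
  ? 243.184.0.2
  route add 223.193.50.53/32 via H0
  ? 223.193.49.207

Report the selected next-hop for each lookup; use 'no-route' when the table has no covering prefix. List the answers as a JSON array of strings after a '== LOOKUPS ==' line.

Apply in order:
  add 135.0.0.0/9 -> H1 at depth 9
  - 135.0.0.0/9 clear@9
  add 223.193.0.0/18 -> H3 at depth 18
  add 208.0.0.0/4 -> H6 at depth 4
  ? 208.0.0.0  path d0:-→d1:-→d2:-→d3:-→d4:H6  best=H6
  add 208.0.0.0/4 -> H2 at depth 4
  ? 223.193.1.118  path d0:-→d1:-→d2:-→d3:-→d4:H2→d5:-→d6:-→d7:-→d8:-→d9:-→d10:-→d11:-→d12:-→d13:-→d14:-→d15:-→d16:-→d17:-→d18:H3  best=H3
  - 208.0.0.0/4 clear@4
  ? 223.193.0.6  path d0:-→d1:-→d2:-→d3:-→d4:-→d5:-→d6:-→d7:-→d8:-→d9:-→d10:-→d11:-→d12:-→d13:-→d14:-→d15:-→d16:-→d17:-→d18:H3  best=H3
  add 135.16.0.0/12 -> H2 at depth 12
  add 157.80.0.0/12 -> H3 at depth 12
  add 243.184.7.124/32 -> H1 at depth 32
  - 157.80.0.0/12 clear@12
  - 243.184.7.124/32 clear@32
  ? 135.16.0.2  path d0:-→d1:-→d2:-→d3:-→d4:-→d5:-→d6:-→d7:-→d8:-→d9:-→d10:-→d11:-→d12:H2  best=H2
  - 223.193.0.0/18 clear@18
  - 135.16.0.0/12 clear@12
  add 223.193.50.48/28 -> H6 at depth 28
  ? 223.193.50.48  path d0:-→d1:-→d2:-→d3:-→d4:-→d5:-→d6:-→d7:-→d8:-→d9:-→d10:-→d11:-→d12:-→d13:-→d14:-→d15:-→d16:-→d17:-→d18:-→d19:-→d20:-→d21:-→d22:-→d23:-→d24:-→d25:-→d26:-→d27:-→d28:H6  best=H6
  ? 223.193.58.48  path d0:-→d1:-→d2:-→d3:-→d4:-→d5:-→d6:-→d7:-→d8:-→d9:-→d10:-→d11:-→d12:-→d13:-→d14:-→d15:-→d16:-→d17:-→d18:-→d19:-→d20:-  best=no-route
  add 243.184.0.0/20 -> H2 at depth 20
  add 0.0.0.0/0 -> H5 at depth 0
  ? 243.184.0.10  path d0:H5→d1:-→d2:-→d3:-→d4:-→d5:-→d6:-→d7:-→d8:-→d9:-→d10:-→d11:-→d12:-→d13:-→d14:-→d15:-→d16:-→d17:-→d18:-→d19:-→d20:H2→d21:-  best=H2
  ? 243.184.0.67  path d0:H5→d1:-→d2:-→d3:-→d4:-→d5:-→d6:-→d7:-→d8:-→d9:-→d10:-→d11:-→d12:-→d13:-→d14:-→d15:-→d16:-→d17:-→d18:-→d19:-→d20:H2→d21:-  best=H2
  ? 243.184.0.0  path d0:H5→d1:-→d2:-→d3:-→d4:-→d5:-→d6:-→d7:-→d8:-→d9:-→d10:-→d11:-→d12:-→d13:-→d14:-→d15:-→d16:-→d17:-→d18:-→d19:-→d20:H2→d21:-  best=H2
  ? 28.216.16.64  path d0:H5  best=H5
  ? 243.184.0.113  path d0:H5→d1:-→d2:-→d3:-→d4:-→d5:-→d6:-→d7:-→d8:-→d9:-→d10:-→d11:-→d12:-→d13:-→d14:-→d15:-→d16:-→d17:-→d18:-→d19:-→d20:H2→d21:-  best=H2
  ? 223.193.50.62  path d0:H5→d1:-→d2:-→d3:-→d4:-→d5:-→d6:-→d7:-→d8:-→d9:-→d10:-→d11:-→d12:-→d13:-→d14:-→d15:-→d16:-→d17:-→d18:-→d19:-→d20:-→d21:-→d22:-→d23:-→d24:-→d25:-→d26:-→d27:-→d28:H6  best=H6
  add 223.192.0.0/13 -> H6 at depth 13
  ? 223.193.36.186  path d0:H5→d1:-→d2:-→d3:-→d4:-→d5:-→d6:-→d7:-→d8:-→d9:-→d10:-→d11:-→d12:-→d13:H6→d14:-→d15:-→d16:-→d17:-→d18:-→d19:-  best=H6
  ? 167.34.214.163  path d0:H5→d1:-→d2:-  best=H5
  ? 223.192.0.0  path d0:H5→d1:-→d2:-→d3:-→d4:-→d5:-→d6:-→d7:-→d8:-→d9:-→d10:-→d11:-→d12:-→d13:H6→d14:-→d15:-  best=H6
  add 223.193.48.0/21 -> H6 at depth 21
  ? 223.192.11.255  path d0:H5→d1:-→d2:-→d3:-→d4:-→d5:-→d6:-→d7:-→d8:-→d9:-→d10:-→d11:-→d12:-→d13:H6→d14:-→d15:-  best=H6
  ? 243.184.0.2  path d0:H5→d1:-→d2:-→d3:-→d4:-→d5:-→d6:-→d7:-→d8:-→d9:-→d10:-→d11:-→d12:-→d13:-→d14:-→d15:-→d16:-→d17:-→d18:-→d19:-→d20:H2→d21:-  best=H2
  add 223.193.50.53/32 -> H0 at depth 32
  ? 223.193.49.207  path d0:H5→d1:-→d2:-→d3:-→d4:-→d5:-→d6:-→d7:-→d8:-→d9:-→d10:-→d11:-→d12:-→d13:H6→d14:-→d15:-→d16:-→d17:-→d18:-→d19:-→d20:-→d21:H6→d22:-  best=H6

== LOOKUPS ==
["H6","H3","H3","H2","H6","no-route","H2","H2","H2","H5","H2","H6","H6","H5","H6","H6","H2","H6"]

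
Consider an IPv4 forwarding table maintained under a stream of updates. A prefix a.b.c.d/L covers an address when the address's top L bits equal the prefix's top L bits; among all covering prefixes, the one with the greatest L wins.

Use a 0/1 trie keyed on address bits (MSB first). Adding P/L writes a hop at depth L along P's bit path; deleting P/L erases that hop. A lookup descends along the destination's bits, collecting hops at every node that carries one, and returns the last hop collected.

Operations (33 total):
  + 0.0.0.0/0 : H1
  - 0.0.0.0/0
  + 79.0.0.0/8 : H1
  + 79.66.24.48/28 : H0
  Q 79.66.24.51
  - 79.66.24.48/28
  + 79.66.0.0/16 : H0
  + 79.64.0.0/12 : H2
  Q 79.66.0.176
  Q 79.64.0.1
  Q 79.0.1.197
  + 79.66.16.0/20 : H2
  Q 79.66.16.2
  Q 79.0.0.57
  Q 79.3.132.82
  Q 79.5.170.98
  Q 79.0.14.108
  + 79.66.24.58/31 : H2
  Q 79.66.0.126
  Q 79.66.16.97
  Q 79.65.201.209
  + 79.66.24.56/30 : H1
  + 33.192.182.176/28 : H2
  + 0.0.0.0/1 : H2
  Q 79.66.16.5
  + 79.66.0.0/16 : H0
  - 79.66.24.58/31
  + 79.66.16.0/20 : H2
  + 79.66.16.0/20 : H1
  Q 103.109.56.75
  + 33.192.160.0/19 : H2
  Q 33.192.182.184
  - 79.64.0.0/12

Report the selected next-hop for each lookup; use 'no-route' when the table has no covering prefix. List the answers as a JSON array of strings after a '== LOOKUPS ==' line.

Process each operation:
  + 0.0.0.0/0 (H1) depth=0
  - 0.0.0.0/0 clear@0
  + 79.0.0.0/8 (H1) depth=8
  + 79.66.24.48/28 (H0) depth=28
  Q 79.66.24.51: descend 0100111101000010000110000011 ; hops seen [H1,H0] ; pick H0
  - 79.66.24.48/28 clear@28
  + 79.66.0.0/16 (H0) depth=16
  + 79.64.0.0/12 (H2) depth=12
  Q 79.66.0.176: descend 0100111101000010000 ; hops seen [H1,H2,H0] ; pick H0
  Q 79.64.0.1: descend 01001111010000 ; hops seen [H1,H2] ; pick H2
  Q 79.0.1.197: descend 010011110 ; hops seen [H1] ; pick H1
  + 79.66.16.0/20 (H2) depth=20
  Q 79.66.16.2: descend 01001111010000100001 ; hops seen [H1,H2,H0,H2] ; pick H2
  Q 79.0.0.57: descend 010011110 ; hops seen [H1] ; pick H1
  Q 79.3.132.82: descend 010011110 ; hops seen [H1] ; pick H1
  Q 79.5.170.98: descend 010011110 ; hops seen [H1] ; pick H1
  Q 79.0.14.108: descend 010011110 ; hops seen [H1] ; pick H1
  + 79.66.24.58/31 (H2) depth=31
  Q 79.66.0.126: descend 0100111101000010000 ; hops seen [H1,H2,H0] ; pick H0
  Q 79.66.16.97: descend 01001111010000100001 ; hops seen [H1,H2,H0,H2] ; pick H2
  Q 79.65.201.209: descend 01001111010000 ; hops seen [H1,H2] ; pick H2
  + 79.66.24.56/30 (H1) depth=30
  + 33.192.182.176/28 (H2) depth=28
  + 0.0.0.0/1 (H2) depth=1
  Q 79.66.16.5: descend 01001111010000100001 ; hops seen [H2,H1,H2,H0,H2] ; pick H2
  + 79.66.0.0/16 (H0) depth=16
  - 79.66.24.58/31 clear@31
  + 79.66.16.0/20 (H2) depth=20
  + 79.66.16.0/20 (H1) depth=20
  Q 103.109.56.75: descend 01 ; hops seen [H2] ; pick H2
  + 33.192.160.0/19 (H2) depth=19
  Q 33.192.182.184: descend 0010000111000000101101101011 ; hops seen [H2,H2,H2] ; pick H2
  - 79.64.0.0/12 clear@12

== LOOKUPS ==
["H0","H0","H2","H1","H2","H1","H1","H1","H1","H0","H2","H2","H2","H2","H2"]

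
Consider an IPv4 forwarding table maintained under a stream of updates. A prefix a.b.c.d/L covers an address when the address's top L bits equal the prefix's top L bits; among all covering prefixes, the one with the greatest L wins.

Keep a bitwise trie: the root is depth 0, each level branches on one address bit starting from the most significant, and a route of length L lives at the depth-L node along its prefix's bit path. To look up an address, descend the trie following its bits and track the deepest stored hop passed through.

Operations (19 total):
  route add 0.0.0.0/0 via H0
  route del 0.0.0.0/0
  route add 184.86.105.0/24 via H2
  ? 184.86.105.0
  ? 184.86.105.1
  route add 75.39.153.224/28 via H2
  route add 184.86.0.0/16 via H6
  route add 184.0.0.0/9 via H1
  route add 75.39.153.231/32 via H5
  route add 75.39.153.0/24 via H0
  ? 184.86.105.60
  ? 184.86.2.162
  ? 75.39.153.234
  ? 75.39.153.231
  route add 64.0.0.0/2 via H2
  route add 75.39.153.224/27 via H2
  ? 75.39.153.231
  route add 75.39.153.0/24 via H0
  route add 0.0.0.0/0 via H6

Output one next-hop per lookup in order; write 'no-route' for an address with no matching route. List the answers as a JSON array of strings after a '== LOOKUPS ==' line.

Process each operation:
  + 0.0.0.0/0 (H0) depth=0
  - 0.0.0.0/0 clear@0
  + 184.86.105.0/24 (H2) depth=24
  lookup 184.86.105.0: bits 101110000101011001101001 walk d0:-→d1:-→d2:-→d3:-→d4:-→d5:-→d6:-→d7:-→d8:-→d9:-→d10:-→d11:-→d12:-→d13:-→d14:-→d15:-→d16:-→d17:-→d18:-→d19:-→d20:-→d21:-→d22:-→d23:-→d24:H2 -> H2
  lookup 184.86.105.1: bits 101110000101011001101001 walk d0:-→d1:-→d2:-→d3:-→d4:-→d5:-→d6:-→d7:-→d8:-→d9:-→d10:-→d11:-→d12:-→d13:-→d14:-→d15:-→d16:-→d17:-→d18:-→d19:-→d20:-→d21:-→d22:-→d23:-→d24:H2 -> H2
  + 75.39.153.224/28 (H2) depth=28
  + 184.86.0.0/16 (H6) depth=16
  + 184.0.0.0/9 (H1) depth=9
  + 75.39.153.231/32 (H5) depth=32
  + 75.39.153.0/24 (H0) depth=24
  lookup 184.86.105.60: bits 101110000101011001101001 walk d0:-→d1:-→d2:-→d3:-→d4:-→d5:-→d6:-→d7:-→d8:-→d9:H1→d10:-→d11:-→d12:-→d13:-→d14:-→d15:-→d16:H6→d17:-→d18:-→d19:-→d20:-→d21:-→d22:-→d23:-→d24:H2 -> H2
  lookup 184.86.2.162: bits 10111000010101100 walk d0:-→d1:-→d2:-→d3:-→d4:-→d5:-→d6:-→d7:-→d8:-→d9:H1→d10:-→d11:-→d12:-→d13:-→d14:-→d15:-→d16:H6→d17:- -> H6
  lookup 75.39.153.234: bits 0100101100100111100110011110 walk d0:-→d1:-→d2:-→d3:-→d4:-→d5:-→d6:-→d7:-→d8:-→d9:-→d10:-→d11:-→d12:-→d13:-→d14:-→d15:-→d16:-→d17:-→d18:-→d19:-→d20:-→d21:-→d22:-→d23:-→d24:H0→d25:-→d26:-→d27:-→d28:H2 -> H2
  lookup 75.39.153.231: bits 01001011001001111001100111100111 walk d0:-→d1:-→d2:-→d3:-→d4:-→d5:-→d6:-→d7:-→d8:-→d9:-→d10:-→d11:-→d12:-→d13:-→d14:-→d15:-→d16:-→d17:-→d18:-→d19:-→d20:-→d21:-→d22:-→d23:-→d24:H0→d25:-→d26:-→d27:-→d28:H2→d29:-→d30:-→d31:-→d32:H5 -> H5
  + 64.0.0.0/2 (H2) depth=2
  + 75.39.153.224/27 (H2) depth=27
  lookup 75.39.153.231: bits 01001011001001111001100111100111 walk d0:-→d1:-→d2:H2→d3:-→d4:-→d5:-→d6:-→d7:-→d8:-→d9:-→d10:-→d11:-→d12:-→d13:-→d14:-→d15:-→d16:-→d17:-→d18:-→d19:-→d20:-→d21:-→d22:-→d23:-→d24:H0→d25:-→d26:-→d27:H2→d28:H2→d29:-→d30:-→d31:-→d32:H5 -> H5
  + 75.39.153.0/24 (H0) depth=24
  + 0.0.0.0/0 (H6) depth=0

== LOOKUPS ==
["H2","H2","H2","H6","H2","H5","H5"]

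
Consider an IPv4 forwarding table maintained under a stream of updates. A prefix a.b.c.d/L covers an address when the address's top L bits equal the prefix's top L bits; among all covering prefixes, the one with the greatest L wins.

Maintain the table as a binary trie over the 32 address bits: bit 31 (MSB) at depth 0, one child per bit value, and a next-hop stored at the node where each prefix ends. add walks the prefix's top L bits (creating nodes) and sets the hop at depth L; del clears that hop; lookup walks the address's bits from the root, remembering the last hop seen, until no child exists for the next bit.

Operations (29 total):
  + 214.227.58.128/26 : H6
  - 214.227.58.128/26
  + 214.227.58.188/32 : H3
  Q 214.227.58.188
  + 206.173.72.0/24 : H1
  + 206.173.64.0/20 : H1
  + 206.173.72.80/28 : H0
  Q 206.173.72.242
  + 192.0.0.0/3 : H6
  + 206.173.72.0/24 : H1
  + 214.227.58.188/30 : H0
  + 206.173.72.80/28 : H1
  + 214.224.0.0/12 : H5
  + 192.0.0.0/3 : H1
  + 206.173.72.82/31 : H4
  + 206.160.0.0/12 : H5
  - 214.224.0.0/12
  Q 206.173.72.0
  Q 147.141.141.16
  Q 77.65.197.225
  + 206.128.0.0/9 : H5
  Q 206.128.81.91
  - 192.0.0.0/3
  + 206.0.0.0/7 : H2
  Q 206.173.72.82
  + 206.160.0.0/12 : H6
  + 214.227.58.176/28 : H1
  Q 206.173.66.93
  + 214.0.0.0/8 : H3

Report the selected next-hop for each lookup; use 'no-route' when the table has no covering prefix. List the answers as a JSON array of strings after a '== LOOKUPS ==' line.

Apply in order:
  add 214.227.58.128/26 -> H6 at depth 26
  del 214.227.58.128/26 (clear depth 26)
  add 214.227.58.188/32 -> H3 at depth 32
  Q 214.227.58.188: descend 11010110111000110011101010111100 ; hops seen [H3] ; pick H3
  add 206.173.72.0/24 -> H1 at depth 24
  add 206.173.64.0/20 -> H1 at depth 20
  add 206.173.72.80/28 -> H0 at depth 28
  Q 206.173.72.242: descend 110011101010110101001000 ; hops seen [H1,H1] ; pick H1
  add 192.0.0.0/3 -> H6 at depth 3
  add 206.173.72.0/24 -> H1 at depth 24
  add 214.227.58.188/30 -> H0 at depth 30
  add 206.173.72.80/28 -> H1 at depth 28
  add 214.224.0.0/12 -> H5 at depth 12
  add 192.0.0.0/3 -> H1 at depth 3
  add 206.173.72.82/31 -> H4 at depth 31
  add 206.160.0.0/12 -> H5 at depth 12
  del 214.224.0.0/12 (clear depth 12)
  Q 206.173.72.0: descend 1100111010101101010010000 ; hops seen [H1,H5,H1,H1] ; pick H1
  Q 147.141.141.16: descend 1 ; hops seen [∅] ; pick no-route
  Q 77.65.197.225: descend ε ; hops seen [∅] ; pick no-route
  add 206.128.0.0/9 -> H5 at depth 9
  Q 206.128.81.91: descend 1100111010 ; hops seen [H1,H5] ; pick H5
  del 192.0.0.0/3 (clear depth 3)
  add 206.0.0.0/7 -> H2 at depth 7
  Q 206.173.72.82: descend 1100111010101101010010000101001 ; hops seen [H2,H5,H5,H1,H1,H1,H4] ; pick H4
  add 206.160.0.0/12 -> H6 at depth 12
  add 214.227.58.176/28 -> H1 at depth 28
  Q 206.173.66.93: descend 11001110101011010100 ; hops seen [H2,H5,H6,H1] ; pick H1
  add 214.0.0.0/8 -> H3 at depth 8

== LOOKUPS ==
["H3","H1","H1","no-route","no-route","H5","H4","H1"]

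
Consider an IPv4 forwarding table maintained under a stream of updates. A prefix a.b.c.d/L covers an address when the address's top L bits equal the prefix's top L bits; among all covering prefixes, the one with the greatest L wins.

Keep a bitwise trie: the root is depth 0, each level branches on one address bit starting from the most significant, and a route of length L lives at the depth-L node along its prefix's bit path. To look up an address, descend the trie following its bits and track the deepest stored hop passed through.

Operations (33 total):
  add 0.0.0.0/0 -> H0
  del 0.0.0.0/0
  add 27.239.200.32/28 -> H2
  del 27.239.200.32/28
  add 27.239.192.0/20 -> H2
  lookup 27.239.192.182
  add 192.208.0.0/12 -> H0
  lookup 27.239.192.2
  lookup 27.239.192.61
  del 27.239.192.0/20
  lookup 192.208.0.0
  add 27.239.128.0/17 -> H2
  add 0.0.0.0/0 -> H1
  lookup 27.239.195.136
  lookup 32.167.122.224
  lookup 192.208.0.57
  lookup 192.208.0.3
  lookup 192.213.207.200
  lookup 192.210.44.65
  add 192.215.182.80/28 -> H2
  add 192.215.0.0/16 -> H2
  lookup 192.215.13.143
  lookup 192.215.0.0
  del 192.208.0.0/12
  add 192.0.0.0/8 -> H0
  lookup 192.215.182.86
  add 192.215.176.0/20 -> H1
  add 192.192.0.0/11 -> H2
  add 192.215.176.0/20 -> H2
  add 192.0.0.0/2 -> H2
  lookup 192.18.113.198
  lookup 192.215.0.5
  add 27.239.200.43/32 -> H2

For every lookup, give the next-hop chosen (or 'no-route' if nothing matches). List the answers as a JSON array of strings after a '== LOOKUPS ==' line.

Apply in order:
  + 0.0.0.0/0 (H0) depth=0
  del 0.0.0.0/0 (clear depth 0)
  + 27.239.200.32/28 (H2) depth=28
  del 27.239.200.32/28 (clear depth 28)
  + 27.239.192.0/20 (H2) depth=20
  Q 27.239.192.182: descend 00011011111011111100 ; hops seen [H2] ; pick H2
  + 192.208.0.0/12 (H0) depth=12
  Q 27.239.192.2: descend 00011011111011111100 ; hops seen [H2] ; pick H2
  Q 27.239.192.61: descend 00011011111011111100 ; hops seen [H2] ; pick H2
  del 27.239.192.0/20 (clear depth 20)
  Q 192.208.0.0: descend 110000001101 ; hops seen [H0] ; pick H0
  + 27.239.128.0/17 (H2) depth=17
  + 0.0.0.0/0 (H1) depth=0
  Q 27.239.195.136: descend 00011011111011111100 ; hops seen [H1,H2] ; pick H2
  Q 32.167.122.224: descend 00 ; hops seen [H1] ; pick H1
  Q 192.208.0.57: descend 110000001101 ; hops seen [H1,H0] ; pick H0
  Q 192.208.0.3: descend 110000001101 ; hops seen [H1,H0] ; pick H0
  Q 192.213.207.200: descend 110000001101 ; hops seen [H1,H0] ; pick H0
  Q 192.210.44.65: descend 110000001101 ; hops seen [H1,H0] ; pick H0
  + 192.215.182.80/28 (H2) depth=28
  + 192.215.0.0/16 (H2) depth=16
  Q 192.215.13.143: descend 1100000011010111 ; hops seen [H1,H0,H2] ; pick H2
  Q 192.215.0.0: descend 1100000011010111 ; hops seen [H1,H0,H2] ; pick H2
  del 192.208.0.0/12 (clear depth 12)
  + 192.0.0.0/8 (H0) depth=8
  Q 192.215.182.86: descend 1100000011010111101101100101 ; hops seen [H1,H0,H2,H2] ; pick H2
  + 192.215.176.0/20 (H1) depth=20
  + 192.192.0.0/11 (H2) depth=11
  + 192.215.176.0/20 (H2) depth=20
  + 192.0.0.0/2 (H2) depth=2
  Q 192.18.113.198: descend 11000000 ; hops seen [H1,H2,H0] ; pick H0
  Q 192.215.0.5: descend 1100000011010111 ; hops seen [H1,H2,H0,H2,H2] ; pick H2
  + 27.239.200.43/32 (H2) depth=32

== LOOKUPS ==
["H2","H2","H2","H0","H2","H1","H0","H0","H0","H0","H2","H2","H2","H0","H2"]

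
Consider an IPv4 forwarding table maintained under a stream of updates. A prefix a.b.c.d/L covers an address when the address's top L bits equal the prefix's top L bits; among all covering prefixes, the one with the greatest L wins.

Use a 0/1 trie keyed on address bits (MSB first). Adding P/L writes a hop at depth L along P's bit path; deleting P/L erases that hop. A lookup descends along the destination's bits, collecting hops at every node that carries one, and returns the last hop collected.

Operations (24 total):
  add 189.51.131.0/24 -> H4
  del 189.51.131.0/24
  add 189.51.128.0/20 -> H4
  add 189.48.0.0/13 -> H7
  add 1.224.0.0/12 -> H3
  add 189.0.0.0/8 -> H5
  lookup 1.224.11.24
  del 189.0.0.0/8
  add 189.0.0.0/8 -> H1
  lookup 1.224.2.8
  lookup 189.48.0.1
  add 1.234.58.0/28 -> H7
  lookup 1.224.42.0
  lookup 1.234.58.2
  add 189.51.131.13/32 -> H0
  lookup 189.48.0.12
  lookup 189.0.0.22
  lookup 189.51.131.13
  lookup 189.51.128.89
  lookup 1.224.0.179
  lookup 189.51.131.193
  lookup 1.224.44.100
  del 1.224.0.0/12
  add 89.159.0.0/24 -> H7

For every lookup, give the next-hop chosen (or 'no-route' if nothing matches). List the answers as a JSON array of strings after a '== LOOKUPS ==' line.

Process each operation:
  + 189.51.131.0/24 (H4) depth=24
  - 189.51.131.0/24 clear@24
  + 189.51.128.0/20 (H4) depth=20
  + 189.48.0.0/13 (H7) depth=13
  + 1.224.0.0/12 (H3) depth=12
  + 189.0.0.0/8 (H5) depth=8
  Q 1.224.11.24: descend 000000011110 ; hops seen [H3] ; pick H3
  - 189.0.0.0/8 clear@8
  + 189.0.0.0/8 (H1) depth=8
  Q 1.224.2.8: descend 000000011110 ; hops seen [H3] ; pick H3
  Q 189.48.0.1: descend 10111101001100 ; hops seen [H1,H7] ; pick H7
  + 1.234.58.0/28 (H7) depth=28
  Q 1.224.42.0: descend 000000011110 ; hops seen [H3] ; pick H3
  Q 1.234.58.2: descend 0000000111101010001110100000 ; hops seen [H3,H7] ; pick H7
  + 189.51.131.13/32 (H0) depth=32
  Q 189.48.0.12: descend 10111101001100 ; hops seen [H1,H7] ; pick H7
  Q 189.0.0.22: descend 1011110100 ; hops seen [H1] ; pick H1
  Q 189.51.131.13: descend 10111101001100111000001100001101 ; hops seen [H1,H7,H4,H0] ; pick H0
  Q 189.51.128.89: descend 1011110100110011100000 ; hops seen [H1,H7,H4] ; pick H4
  Q 1.224.0.179: descend 000000011110 ; hops seen [H3] ; pick H3
  Q 189.51.131.193: descend 101111010011001110000011 ; hops seen [H1,H7,H4] ; pick H4
  Q 1.224.44.100: descend 000000011110 ; hops seen [H3] ; pick H3
  - 1.224.0.0/12 clear@12
  + 89.159.0.0/24 (H7) depth=24

== LOOKUPS ==
["H3","H3","H7","H3","H7","H7","H1","H0","H4","H3","H4","H3"]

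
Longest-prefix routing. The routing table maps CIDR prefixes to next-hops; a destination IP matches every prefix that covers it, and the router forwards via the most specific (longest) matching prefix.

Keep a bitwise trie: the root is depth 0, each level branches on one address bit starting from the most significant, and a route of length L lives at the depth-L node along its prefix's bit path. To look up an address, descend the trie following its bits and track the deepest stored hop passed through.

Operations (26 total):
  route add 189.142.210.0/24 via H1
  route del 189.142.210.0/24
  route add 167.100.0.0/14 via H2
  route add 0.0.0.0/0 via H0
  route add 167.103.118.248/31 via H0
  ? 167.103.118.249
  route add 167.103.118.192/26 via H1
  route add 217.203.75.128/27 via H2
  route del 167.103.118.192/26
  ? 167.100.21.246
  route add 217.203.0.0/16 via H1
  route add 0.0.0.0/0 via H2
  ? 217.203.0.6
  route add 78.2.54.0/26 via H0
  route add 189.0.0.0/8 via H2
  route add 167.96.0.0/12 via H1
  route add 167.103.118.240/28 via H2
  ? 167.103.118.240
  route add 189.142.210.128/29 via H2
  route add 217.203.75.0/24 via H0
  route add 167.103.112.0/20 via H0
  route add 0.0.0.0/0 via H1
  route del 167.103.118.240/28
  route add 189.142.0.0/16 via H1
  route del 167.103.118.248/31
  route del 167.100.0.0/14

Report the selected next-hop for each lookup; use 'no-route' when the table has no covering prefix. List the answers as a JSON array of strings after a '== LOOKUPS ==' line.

Trace:
  add 189.142.210.0/24 -> H1 at depth 24
  del 189.142.210.0/24 (clear depth 24)
  add 167.100.0.0/14 -> H2 at depth 14
  add 0.0.0.0/0 -> H0 at depth 0
  add 167.103.118.248/31 -> H0 at depth 31
  lookup 167.103.118.249: bits 1010011101100111011101101111100 walk d0:H0→d1:-→d2:-→d3:-→d4:-→d5:-→d6:-→d7:-→d8:-→d9:-→d10:-→d11:-→d12:-→d13:-→d14:H2→d15:-→d16:-→d17:-→d18:-→d19:-→d20:-→d21:-→d22:-→d23:-→d24:-→d25:-→d26:-→d27:-→d28:-→d29:-→d30:-→d31:H0 -> H0
  add 167.103.118.192/26 -> H1 at depth 26
  add 217.203.75.128/27 -> H2 at depth 27
  del 167.103.118.192/26 (clear depth 26)
  lookup 167.100.21.246: bits 10100111011001 walk d0:H0→d1:-→d2:-→d3:-→d4:-→d5:-→d6:-→d7:-→d8:-→d9:-→d10:-→d11:-→d12:-→d13:-→d14:H2 -> H2
  add 217.203.0.0/16 -> H1 at depth 16
  add 0.0.0.0/0 -> H2 at depth 0
  lookup 217.203.0.6: bits 11011001110010110 walk d0:H2→d1:-→d2:-→d3:-→d4:-→d5:-→d6:-→d7:-→d8:-→d9:-→d10:-→d11:-→d12:-→d13:-→d14:-→d15:-→d16:H1→d17:- -> H1
  add 78.2.54.0/26 -> H0 at depth 26
  add 189.0.0.0/8 -> H2 at depth 8
  add 167.96.0.0/12 -> H1 at depth 12
  add 167.103.118.240/28 -> H2 at depth 28
  lookup 167.103.118.240: bits 1010011101100111011101101111 walk d0:H2→d1:-→d2:-→d3:-→d4:-→d5:-→d6:-→d7:-→d8:-→d9:-→d10:-→d11:-→d12:H1→d13:-→d14:H2→d15:-→d16:-→d17:-→d18:-→d19:-→d20:-→d21:-→d22:-→d23:-→d24:-→d25:-→d26:-→d27:-→d28:H2 -> H2
  add 189.142.210.128/29 -> H2 at depth 29
  add 217.203.75.0/24 -> H0 at depth 24
  add 167.103.112.0/20 -> H0 at depth 20
  add 0.0.0.0/0 -> H1 at depth 0
  del 167.103.118.240/28 (clear depth 28)
  add 189.142.0.0/16 -> H1 at depth 16
  del 167.103.118.248/31 (clear depth 31)
  del 167.100.0.0/14 (clear depth 14)

== LOOKUPS ==
["H0","H2","H1","H2"]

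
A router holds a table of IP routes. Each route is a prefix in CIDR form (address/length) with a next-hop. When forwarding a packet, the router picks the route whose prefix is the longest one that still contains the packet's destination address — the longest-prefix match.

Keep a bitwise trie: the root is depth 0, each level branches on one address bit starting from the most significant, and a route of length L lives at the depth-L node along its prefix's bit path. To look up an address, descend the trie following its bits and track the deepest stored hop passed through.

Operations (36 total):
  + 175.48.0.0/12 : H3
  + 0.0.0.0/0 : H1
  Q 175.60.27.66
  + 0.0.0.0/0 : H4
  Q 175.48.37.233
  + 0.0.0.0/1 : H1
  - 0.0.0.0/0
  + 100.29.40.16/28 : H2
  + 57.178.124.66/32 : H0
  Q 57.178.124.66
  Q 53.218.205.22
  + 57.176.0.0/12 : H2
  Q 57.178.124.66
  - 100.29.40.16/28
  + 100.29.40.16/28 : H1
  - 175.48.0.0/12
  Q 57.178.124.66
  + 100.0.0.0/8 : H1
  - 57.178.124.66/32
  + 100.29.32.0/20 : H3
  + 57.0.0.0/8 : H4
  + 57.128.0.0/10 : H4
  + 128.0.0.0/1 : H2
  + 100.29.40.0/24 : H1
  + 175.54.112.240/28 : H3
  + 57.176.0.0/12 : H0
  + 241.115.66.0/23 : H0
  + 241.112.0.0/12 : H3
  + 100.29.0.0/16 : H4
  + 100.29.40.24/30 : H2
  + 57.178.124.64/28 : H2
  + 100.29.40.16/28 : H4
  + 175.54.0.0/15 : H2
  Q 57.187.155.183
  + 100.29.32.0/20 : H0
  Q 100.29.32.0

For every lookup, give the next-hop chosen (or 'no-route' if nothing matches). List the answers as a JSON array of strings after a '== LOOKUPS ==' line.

Process each operation:
  add 175.48.0.0/12 -> H3 at depth 12
  add 0.0.0.0/0 -> H1 at depth 0
  ? 175.60.27.66  path d0:H1→d1:-→d2:-→d3:-→d4:-→d5:-→d6:-→d7:-→d8:-→d9:-→d10:-→d11:-→d12:H3  best=H3
  add 0.0.0.0/0 -> H4 at depth 0
  ? 175.48.37.233  path d0:H4→d1:-→d2:-→d3:-→d4:-→d5:-→d6:-→d7:-→d8:-→d9:-→d10:-→d11:-→d12:H3  best=H3
  add 0.0.0.0/1 -> H1 at depth 1
  - 0.0.0.0/0 clear@0
  add 100.29.40.16/28 -> H2 at depth 28
  add 57.178.124.66/32 -> H0 at depth 32
  ? 57.178.124.66  path d0:-→d1:H1→d2:-→d3:-→d4:-→d5:-→d6:-→d7:-→d8:-→d9:-→d10:-→d11:-→d12:-→d13:-→d14:-→d15:-→d16:-→d17:-→d18:-→d19:-→d20:-→d21:-→d22:-→d23:-→d24:-→d25:-→d26:-→d27:-→d28:-→d29:-→d30:-→d31:-→d32:H0  best=H0
  ? 53.218.205.22  path d0:-→d1:H1→d2:-→d3:-→d4:-  best=H1
  add 57.176.0.0/12 -> H2 at depth 12
  ? 57.178.124.66  path d0:-→d1:H1→d2:-→d3:-→d4:-→d5:-→d6:-→d7:-→d8:-→d9:-→d10:-→d11:-→d12:H2→d13:-→d14:-→d15:-→d16:-→d17:-→d18:-→d19:-→d20:-→d21:-→d22:-→d23:-→d24:-→d25:-→d26:-→d27:-→d28:-→d29:-→d30:-→d31:-→d32:H0  best=H0
  - 100.29.40.16/28 clear@28
  add 100.29.40.16/28 -> H1 at depth 28
  - 175.48.0.0/12 clear@12
  ? 57.178.124.66  path d0:-→d1:H1→d2:-→d3:-→d4:-→d5:-→d6:-→d7:-→d8:-→d9:-→d10:-→d11:-→d12:H2→d13:-→d14:-→d15:-→d16:-→d17:-→d18:-→d19:-→d20:-→d21:-→d22:-→d23:-→d24:-→d25:-→d26:-→d27:-→d28:-→d29:-→d30:-→d31:-→d32:H0  best=H0
  add 100.0.0.0/8 -> H1 at depth 8
  - 57.178.124.66/32 clear@32
  add 100.29.32.0/20 -> H3 at depth 20
  add 57.0.0.0/8 -> H4 at depth 8
  add 57.128.0.0/10 -> H4 at depth 10
  add 128.0.0.0/1 -> H2 at depth 1
  add 100.29.40.0/24 -> H1 at depth 24
  add 175.54.112.240/28 -> H3 at depth 28
  add 57.176.0.0/12 -> H0 at depth 12
  add 241.115.66.0/23 -> H0 at depth 23
  add 241.112.0.0/12 -> H3 at depth 12
  add 100.29.0.0/16 -> H4 at depth 16
  add 100.29.40.24/30 -> H2 at depth 30
  add 57.178.124.64/28 -> H2 at depth 28
  add 100.29.40.16/28 -> H4 at depth 28
  add 175.54.0.0/15 -> H2 at depth 15
  ? 57.187.155.183  path d0:-→d1:H1→d2:-→d3:-→d4:-→d5:-→d6:-→d7:-→d8:H4→d9:-→d10:H4→d11:-→d12:H0  best=H0
  add 100.29.32.0/20 -> H0 at depth 20
  ? 100.29.32.0  path d0:-→d1:H1→d2:-→d3:-→d4:-→d5:-→d6:-→d7:-→d8:H1→d9:-→d10:-→d11:-→d12:-→d13:-→d14:-→d15:-→d16:H4→d17:-→d18:-→d19:-→d20:H0  best=H0

== LOOKUPS ==
["H3","H3","H0","H1","H0","H0","H0","H0"]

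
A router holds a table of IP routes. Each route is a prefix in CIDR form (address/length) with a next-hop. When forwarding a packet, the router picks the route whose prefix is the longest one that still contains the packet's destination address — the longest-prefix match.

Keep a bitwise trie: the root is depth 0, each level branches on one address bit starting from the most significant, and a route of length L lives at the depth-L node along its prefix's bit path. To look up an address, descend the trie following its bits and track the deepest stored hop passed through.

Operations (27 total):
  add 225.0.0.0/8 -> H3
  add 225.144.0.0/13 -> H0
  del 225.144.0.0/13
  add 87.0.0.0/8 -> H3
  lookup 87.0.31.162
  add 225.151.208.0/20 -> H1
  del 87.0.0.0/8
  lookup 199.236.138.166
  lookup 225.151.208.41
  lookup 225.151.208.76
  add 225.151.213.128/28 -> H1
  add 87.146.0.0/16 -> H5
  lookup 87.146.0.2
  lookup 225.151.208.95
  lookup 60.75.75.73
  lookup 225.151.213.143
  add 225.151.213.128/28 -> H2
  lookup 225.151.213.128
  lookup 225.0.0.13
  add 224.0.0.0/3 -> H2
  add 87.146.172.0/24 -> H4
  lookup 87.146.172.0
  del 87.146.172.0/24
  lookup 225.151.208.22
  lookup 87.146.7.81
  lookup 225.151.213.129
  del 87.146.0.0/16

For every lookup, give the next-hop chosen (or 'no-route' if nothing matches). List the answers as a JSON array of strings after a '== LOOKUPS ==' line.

Apply in order:
  + 225.0.0.0/8 (H3) depth=8
  + 225.144.0.0/13 (H0) depth=13
  del 225.144.0.0/13 (clear depth 13)
  + 87.0.0.0/8 (H3) depth=8
  Q 87.0.31.162: descend 01010111 ; hops seen [H3] ; pick H3
  + 225.151.208.0/20 (H1) depth=20
  del 87.0.0.0/8 (clear depth 8)
  Q 199.236.138.166: descend 11 ; hops seen [∅] ; pick no-route
  Q 225.151.208.41: descend 11100001100101111101 ; hops seen [H3,H1] ; pick H1
  Q 225.151.208.76: descend 11100001100101111101 ; hops seen [H3,H1] ; pick H1
  + 225.151.213.128/28 (H1) depth=28
  + 87.146.0.0/16 (H5) depth=16
  Q 87.146.0.2: descend 0101011110010010 ; hops seen [H5] ; pick H5
  Q 225.151.208.95: descend 111000011001011111010 ; hops seen [H3,H1] ; pick H1
  Q 60.75.75.73: descend 0 ; hops seen [∅] ; pick no-route
  Q 225.151.213.143: descend 1110000110010111110101011000 ; hops seen [H3,H1,H1] ; pick H1
  + 225.151.213.128/28 (H2) depth=28
  Q 225.151.213.128: descend 1110000110010111110101011000 ; hops seen [H3,H1,H2] ; pick H2
  Q 225.0.0.13: descend 11100001 ; hops seen [H3] ; pick H3
  + 224.0.0.0/3 (H2) depth=3
  + 87.146.172.0/24 (H4) depth=24
  Q 87.146.172.0: descend 010101111001001010101100 ; hops seen [H5,H4] ; pick H4
  del 87.146.172.0/24 (clear depth 24)
  Q 225.151.208.22: descend 111000011001011111010 ; hops seen [H2,H3,H1] ; pick H1
  Q 87.146.7.81: descend 0101011110010010 ; hops seen [H5] ; pick H5
  Q 225.151.213.129: descend 1110000110010111110101011000 ; hops seen [H2,H3,H1,H2] ; pick H2
  del 87.146.0.0/16 (clear depth 16)

== LOOKUPS ==
["H3","no-route","H1","H1","H5","H1","no-route","H1","H2","H3","H4","H1","H5","H2"]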